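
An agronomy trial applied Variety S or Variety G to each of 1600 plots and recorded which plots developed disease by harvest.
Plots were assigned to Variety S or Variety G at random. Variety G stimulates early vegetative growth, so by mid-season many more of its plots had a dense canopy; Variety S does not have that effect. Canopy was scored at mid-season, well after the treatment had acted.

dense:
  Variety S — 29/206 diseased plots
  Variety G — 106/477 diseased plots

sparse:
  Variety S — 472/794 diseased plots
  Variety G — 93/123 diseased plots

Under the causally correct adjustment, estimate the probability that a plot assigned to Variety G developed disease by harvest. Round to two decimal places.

0.33

The mid-season canopy-specific comparison favours Variety S throughout, but the pooled figures favour Variety G. The question is whether to condition on mid-season canopy.
Mid-season canopy is downstream of the variety. One should not condition on a consequence of treatment, so the overall rates are the right comparison.
So P(outcome | do(Variety G)) is just the pooled rate for Variety G: 199/600 = 0.332.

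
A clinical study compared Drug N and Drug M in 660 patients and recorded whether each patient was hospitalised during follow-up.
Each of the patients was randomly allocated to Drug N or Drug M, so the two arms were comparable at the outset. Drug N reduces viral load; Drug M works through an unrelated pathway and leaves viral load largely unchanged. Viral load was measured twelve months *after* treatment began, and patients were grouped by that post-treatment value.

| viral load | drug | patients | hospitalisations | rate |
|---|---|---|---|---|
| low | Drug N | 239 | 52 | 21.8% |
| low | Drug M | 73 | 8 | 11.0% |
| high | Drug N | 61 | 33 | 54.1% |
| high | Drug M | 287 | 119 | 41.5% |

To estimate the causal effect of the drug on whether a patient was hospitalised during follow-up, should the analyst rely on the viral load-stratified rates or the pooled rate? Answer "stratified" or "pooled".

The stratified and pooled comparisons disagree (Drug M wins within each viral load; Drug N wins overall), so the answer turns on the causal role of viral load.
Viral load is downstream of the drug. One should not condition on a consequence of treatment, so the overall rates are the right comparison.
Pooled: Drug N 28.3% vs Drug M 35.3%; Drug N is lower overall.

pooled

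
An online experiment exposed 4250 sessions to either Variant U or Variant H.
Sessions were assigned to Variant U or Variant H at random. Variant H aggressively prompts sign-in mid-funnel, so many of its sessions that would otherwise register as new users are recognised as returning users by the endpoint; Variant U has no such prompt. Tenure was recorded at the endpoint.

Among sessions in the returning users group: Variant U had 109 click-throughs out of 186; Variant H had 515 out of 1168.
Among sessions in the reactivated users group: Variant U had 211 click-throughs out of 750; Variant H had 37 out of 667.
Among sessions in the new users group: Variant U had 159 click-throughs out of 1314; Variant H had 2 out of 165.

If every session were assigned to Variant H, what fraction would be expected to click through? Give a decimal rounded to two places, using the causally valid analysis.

Variant U is higher inside every user tenure stratum but Variant H is higher in aggregate. Whether to stratify depends on how user tenure relates to the variant.
User tenure is downstream of the variant. One should not condition on a consequence of treatment, so the overall rates are the right comparison.
So P(outcome | do(Variant H)) is just the pooled rate for Variant H: 554/2000 = 0.277.

0.28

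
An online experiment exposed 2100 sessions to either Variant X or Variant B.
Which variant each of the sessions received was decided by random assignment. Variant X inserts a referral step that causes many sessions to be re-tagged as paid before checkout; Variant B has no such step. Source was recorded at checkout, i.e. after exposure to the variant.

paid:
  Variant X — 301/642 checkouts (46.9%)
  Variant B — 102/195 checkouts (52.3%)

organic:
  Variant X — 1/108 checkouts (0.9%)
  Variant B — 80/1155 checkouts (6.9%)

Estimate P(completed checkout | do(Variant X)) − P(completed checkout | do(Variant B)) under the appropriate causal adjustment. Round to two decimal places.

The traffic source-specific comparison favours Variant B throughout, but the pooled figures favour Variant X. The question is whether to condition on traffic source.
Traffic source here is a post-treatment variable shaped by the variant; conditioning on it would introduce bias rather than remove it. The overall comparison is the causal one.
The causal difference is the pooled difference: 0.403 − 0.135 = +0.268.

+0.27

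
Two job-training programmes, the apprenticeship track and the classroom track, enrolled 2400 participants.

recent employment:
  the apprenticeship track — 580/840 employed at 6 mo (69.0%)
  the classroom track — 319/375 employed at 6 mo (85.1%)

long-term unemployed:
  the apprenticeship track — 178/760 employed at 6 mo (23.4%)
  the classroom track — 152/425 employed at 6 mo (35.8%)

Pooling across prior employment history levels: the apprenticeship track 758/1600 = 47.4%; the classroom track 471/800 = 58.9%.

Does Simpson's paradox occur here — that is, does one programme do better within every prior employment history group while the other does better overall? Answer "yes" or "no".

Within each prior employment history level (recent employment 69.0% vs 85.1%; long-term unemployed 23.4% vs 35.8%), the classroom track has the higher rate every time. Pooled: 47.4% vs 58.9% — the classroom track has the higher rate overall. They agree.

no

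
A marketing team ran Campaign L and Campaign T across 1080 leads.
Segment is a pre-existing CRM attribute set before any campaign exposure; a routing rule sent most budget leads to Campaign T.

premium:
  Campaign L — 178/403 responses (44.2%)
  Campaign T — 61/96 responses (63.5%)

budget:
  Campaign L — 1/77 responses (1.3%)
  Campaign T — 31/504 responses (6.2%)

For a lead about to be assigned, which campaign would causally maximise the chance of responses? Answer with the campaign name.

Within every customer segment level Campaign T has the higher rate, yet pooled Campaign L does — Simpson's reversal.
Here customer segment is a common cause — it drives both which campaign a case falls under and the outcome. The crude comparison mixes populations; the stratum-specific rates are the causally relevant ones.
Within each level — premium: 44.2% vs 63.5%; budget: 1.3% vs 6.2% — Campaign T is higher every time.

Campaign T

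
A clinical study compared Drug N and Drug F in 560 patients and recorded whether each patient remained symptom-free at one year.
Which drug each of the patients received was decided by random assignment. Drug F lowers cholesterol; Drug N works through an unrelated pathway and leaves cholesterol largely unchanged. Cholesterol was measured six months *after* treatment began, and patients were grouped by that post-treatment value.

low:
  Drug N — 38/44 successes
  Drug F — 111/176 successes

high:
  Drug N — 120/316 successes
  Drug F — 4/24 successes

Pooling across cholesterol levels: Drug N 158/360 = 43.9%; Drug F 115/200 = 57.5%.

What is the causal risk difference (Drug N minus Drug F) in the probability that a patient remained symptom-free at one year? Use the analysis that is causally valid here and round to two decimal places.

-0.14

Cholesterol lies on the pathway drug → cholesterol → outcome, so adjusting for it blocks the indirect effect. For the total causal effect of drug, use the unadjusted pooled rates.
The causal difference is the pooled difference: 0.439 − 0.575 = -0.136.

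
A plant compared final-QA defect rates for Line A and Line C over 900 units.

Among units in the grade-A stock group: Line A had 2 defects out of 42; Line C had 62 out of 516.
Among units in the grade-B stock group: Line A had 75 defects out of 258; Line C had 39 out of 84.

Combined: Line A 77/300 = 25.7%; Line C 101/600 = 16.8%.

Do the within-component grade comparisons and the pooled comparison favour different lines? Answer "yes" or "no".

Within each component grade level (grade-A stock 4.8% vs 12.0%; grade-B stock 29.1% vs 46.4%), Line A has the lower rate every time. Pooled: 25.7% vs 16.8% — Line C has the lower rate overall. The two comparisons disagree.

yes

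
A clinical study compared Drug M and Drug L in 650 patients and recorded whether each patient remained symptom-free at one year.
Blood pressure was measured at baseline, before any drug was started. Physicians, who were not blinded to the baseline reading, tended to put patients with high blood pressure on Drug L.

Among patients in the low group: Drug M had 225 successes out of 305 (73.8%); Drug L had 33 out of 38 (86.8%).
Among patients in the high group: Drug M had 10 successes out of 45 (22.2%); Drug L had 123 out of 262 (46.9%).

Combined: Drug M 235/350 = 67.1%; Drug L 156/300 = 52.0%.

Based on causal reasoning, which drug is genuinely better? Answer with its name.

Blood pressure satisfies the back-door criterion: it is not a descendant of the drug, and it blocks the spurious path from drug to outcome. Adjusting for it (i.e., using the within-blood pressure rates) gives the causal effect.
Within each level — low: 73.8% vs 86.8%; high: 22.2% vs 46.9% — Drug L is higher every time.

Drug L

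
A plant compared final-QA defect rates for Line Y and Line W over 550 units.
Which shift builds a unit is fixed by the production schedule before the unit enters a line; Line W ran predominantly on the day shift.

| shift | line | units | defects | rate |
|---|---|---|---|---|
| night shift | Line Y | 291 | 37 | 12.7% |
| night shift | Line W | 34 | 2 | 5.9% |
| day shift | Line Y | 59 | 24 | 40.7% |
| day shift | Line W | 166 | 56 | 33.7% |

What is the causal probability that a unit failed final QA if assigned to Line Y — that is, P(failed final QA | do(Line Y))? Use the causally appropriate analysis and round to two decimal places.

The shift-specific comparison favours Line W throughout, but the pooled figures favour Line Y. The question is whether to condition on shift.
The imbalance in shift arose from how units were allocated, not from anything the line did; and shift independently affects the outcome. The pooled gap is confounded — condition on shift.
Standardising Line Y to the population shift mix: 0.591·37/291 + 0.409·24/59 = 0.242.

0.24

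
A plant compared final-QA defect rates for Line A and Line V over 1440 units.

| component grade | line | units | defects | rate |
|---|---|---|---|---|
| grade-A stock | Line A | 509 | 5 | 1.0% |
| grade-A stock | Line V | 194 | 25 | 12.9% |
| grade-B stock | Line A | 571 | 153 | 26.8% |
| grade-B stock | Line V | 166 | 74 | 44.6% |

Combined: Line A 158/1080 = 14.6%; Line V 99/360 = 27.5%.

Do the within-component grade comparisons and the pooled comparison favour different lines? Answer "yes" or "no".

no

Within each component grade level (grade-A stock 1.0% vs 12.9%; grade-B stock 26.8% vs 44.6%), Line A has the lower rate every time. Pooled: 14.6% vs 27.5% — Line A has the lower rate overall. They agree.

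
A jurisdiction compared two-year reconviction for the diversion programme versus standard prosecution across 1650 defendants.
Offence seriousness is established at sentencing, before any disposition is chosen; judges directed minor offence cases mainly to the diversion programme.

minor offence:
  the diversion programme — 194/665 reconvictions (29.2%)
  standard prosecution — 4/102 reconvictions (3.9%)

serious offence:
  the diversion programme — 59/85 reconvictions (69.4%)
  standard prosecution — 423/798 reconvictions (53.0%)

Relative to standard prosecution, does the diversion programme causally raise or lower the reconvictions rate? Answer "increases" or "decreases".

Offence seriousness differs across dispositions for reasons unrelated to any effect of the disposition itself, and it separately predicts the outcome — a classic confounder. We must compare within offence seriousness levels.
Within each level — minor offence: 29.2% vs 3.9%; serious offence: 69.4% vs 53.0% — standard prosecution is lower every time.

increases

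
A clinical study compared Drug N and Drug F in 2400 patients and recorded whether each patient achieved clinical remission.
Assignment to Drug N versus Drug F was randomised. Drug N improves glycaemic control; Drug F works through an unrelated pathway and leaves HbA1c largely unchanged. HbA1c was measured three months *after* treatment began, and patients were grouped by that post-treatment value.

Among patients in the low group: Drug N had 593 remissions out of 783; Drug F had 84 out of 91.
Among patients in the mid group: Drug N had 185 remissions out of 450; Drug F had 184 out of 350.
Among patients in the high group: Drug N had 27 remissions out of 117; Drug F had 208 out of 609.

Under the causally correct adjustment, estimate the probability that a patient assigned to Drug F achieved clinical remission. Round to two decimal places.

0.45

Within every HbA1c level Drug F has the higher rate, yet pooled Drug N does — Simpson's reversal.
Because the drug influences HbA1c, HbA1c is a post-treatment mediator, not a confounder. Stratifying on it would bias the estimate; the causal effect is the crude pooled difference.
So P(outcome | do(Drug F)) is just the pooled rate for Drug F: 476/1050 = 0.453.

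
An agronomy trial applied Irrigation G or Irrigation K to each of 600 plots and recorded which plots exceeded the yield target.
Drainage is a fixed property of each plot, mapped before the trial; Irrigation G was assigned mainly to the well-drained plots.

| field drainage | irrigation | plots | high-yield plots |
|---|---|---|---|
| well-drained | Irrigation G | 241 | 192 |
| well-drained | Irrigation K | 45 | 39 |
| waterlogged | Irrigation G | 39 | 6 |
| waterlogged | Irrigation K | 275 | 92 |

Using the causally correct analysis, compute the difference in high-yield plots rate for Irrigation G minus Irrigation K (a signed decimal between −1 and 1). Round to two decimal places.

-0.13

Field drainage differs across irrigations for reasons unrelated to any effect of the irrigation itself, and it separately predicts the outcome — a classic confounder. We must compare within field drainage levels.
Adjusting over the population distribution of field drainage: 0.477·(0.797−0.867) + 0.523·(0.154−0.335) = -0.128.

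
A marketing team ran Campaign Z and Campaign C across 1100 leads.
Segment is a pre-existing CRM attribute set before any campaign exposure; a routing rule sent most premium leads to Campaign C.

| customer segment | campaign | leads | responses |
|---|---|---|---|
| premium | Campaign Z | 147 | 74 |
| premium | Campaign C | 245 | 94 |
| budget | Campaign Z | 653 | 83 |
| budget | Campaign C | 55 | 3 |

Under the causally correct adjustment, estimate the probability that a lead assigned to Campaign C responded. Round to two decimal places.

0.17

Nothing the campaign does changes customer segment; the imbalance is an allocation artefact. With customer segment also predicting the outcome, the pooled figure is confounded, and the within-stratum comparison is the causal one.
Standardising Campaign C to the population customer segment mix: 0.356·94/245 + 0.644·3/55 = 0.172.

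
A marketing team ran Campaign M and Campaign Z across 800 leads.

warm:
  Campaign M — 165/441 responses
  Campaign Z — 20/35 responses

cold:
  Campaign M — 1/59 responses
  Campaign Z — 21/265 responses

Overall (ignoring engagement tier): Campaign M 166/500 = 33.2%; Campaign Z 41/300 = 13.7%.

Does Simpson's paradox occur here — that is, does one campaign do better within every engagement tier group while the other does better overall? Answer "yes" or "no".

Within each engagement tier level (warm 37.4% vs 57.1%; cold 1.7% vs 7.9%), Campaign Z has the higher rate every time. Pooled: 33.2% vs 13.7% — Campaign M has the higher rate overall. The two comparisons disagree.

yes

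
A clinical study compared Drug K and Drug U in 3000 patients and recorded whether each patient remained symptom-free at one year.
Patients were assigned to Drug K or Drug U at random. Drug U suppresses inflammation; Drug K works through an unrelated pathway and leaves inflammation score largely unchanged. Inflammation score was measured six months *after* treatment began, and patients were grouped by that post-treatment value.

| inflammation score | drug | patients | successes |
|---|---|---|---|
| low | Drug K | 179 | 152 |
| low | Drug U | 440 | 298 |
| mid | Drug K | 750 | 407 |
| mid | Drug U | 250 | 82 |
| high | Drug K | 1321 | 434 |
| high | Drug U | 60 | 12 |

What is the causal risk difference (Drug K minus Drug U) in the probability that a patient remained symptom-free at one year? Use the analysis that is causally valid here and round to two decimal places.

Because the drug influences inflammation score, inflammation score is a post-treatment mediator, not a confounder. Stratifying on it would bias the estimate; the causal effect is the crude pooled difference.
The causal difference is the pooled difference: 0.441 − 0.523 = -0.081.

-0.08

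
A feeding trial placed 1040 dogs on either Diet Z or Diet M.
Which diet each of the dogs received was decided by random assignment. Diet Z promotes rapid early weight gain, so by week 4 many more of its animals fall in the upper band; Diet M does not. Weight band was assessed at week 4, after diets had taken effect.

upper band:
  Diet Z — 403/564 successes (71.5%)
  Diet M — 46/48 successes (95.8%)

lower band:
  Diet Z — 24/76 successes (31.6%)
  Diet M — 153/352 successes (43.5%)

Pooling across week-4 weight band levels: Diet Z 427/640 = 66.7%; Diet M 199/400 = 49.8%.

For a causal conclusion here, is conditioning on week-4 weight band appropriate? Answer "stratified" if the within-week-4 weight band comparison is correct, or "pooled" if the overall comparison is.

Week-4 weight band is downstream of the diet. One should not condition on a consequence of treatment, so the overall rates are the right comparison.
Pooled: Diet Z 66.7% vs Diet M 49.8%; Diet Z is higher overall.

pooled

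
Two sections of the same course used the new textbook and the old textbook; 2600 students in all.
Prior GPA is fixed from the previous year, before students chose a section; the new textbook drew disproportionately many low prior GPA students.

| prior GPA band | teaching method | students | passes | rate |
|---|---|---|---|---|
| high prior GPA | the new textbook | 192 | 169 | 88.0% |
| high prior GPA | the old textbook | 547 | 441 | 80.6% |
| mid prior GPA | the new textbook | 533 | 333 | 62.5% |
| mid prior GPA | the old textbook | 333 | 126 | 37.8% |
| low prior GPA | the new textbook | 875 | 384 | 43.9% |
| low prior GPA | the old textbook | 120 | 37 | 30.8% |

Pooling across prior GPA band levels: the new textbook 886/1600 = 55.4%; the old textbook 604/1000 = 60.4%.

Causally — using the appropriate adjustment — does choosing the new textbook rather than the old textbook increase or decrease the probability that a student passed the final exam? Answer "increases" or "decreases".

increases

Prior GPA band is set before the teaching method has any effect — it is not caused by the teaching method — and it independently drives the outcome. That makes it a confounder, so the causal comparison is within prior GPA band levels.
Within each level — high prior GPA: 88.0% vs 80.6%; mid prior GPA: 62.5% vs 37.8%; low prior GPA: 43.9% vs 30.8% — the new textbook is higher every time.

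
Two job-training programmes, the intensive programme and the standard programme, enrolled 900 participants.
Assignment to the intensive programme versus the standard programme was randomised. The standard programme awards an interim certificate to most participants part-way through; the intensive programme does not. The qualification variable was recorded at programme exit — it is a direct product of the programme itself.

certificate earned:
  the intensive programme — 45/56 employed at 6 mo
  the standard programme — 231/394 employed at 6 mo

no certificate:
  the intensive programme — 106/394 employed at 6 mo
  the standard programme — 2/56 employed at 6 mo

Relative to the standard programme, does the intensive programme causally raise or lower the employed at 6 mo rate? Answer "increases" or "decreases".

decreases

The qualification attained during the programme-specific comparison favours the intensive programme throughout, but the pooled figures favour the standard programme. The question is whether to condition on qualification attained during the programme.
The distribution of qualification attained during the programme is itself part of what the programme does — it is an intermediate outcome. Holding it fixed would remove that part of the effect; the total effect is the pooled difference.
Pooled: the intensive programme 33.6% vs the standard programme 51.8%; the standard programme is higher overall.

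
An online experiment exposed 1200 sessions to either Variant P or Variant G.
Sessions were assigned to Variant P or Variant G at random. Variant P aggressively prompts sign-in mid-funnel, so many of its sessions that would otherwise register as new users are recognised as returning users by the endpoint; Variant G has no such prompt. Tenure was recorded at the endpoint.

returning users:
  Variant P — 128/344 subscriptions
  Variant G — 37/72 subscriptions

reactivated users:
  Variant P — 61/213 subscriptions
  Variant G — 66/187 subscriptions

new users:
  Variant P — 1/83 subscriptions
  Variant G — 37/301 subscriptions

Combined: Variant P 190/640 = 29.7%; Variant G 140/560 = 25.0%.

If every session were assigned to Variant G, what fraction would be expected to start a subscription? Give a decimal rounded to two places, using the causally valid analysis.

User tenure here is a post-treatment variable shaped by the variant; conditioning on it would introduce bias rather than remove it. The overall comparison is the causal one.
So P(outcome | do(Variant G)) is just the pooled rate for Variant G: 140/560 = 0.250.

0.25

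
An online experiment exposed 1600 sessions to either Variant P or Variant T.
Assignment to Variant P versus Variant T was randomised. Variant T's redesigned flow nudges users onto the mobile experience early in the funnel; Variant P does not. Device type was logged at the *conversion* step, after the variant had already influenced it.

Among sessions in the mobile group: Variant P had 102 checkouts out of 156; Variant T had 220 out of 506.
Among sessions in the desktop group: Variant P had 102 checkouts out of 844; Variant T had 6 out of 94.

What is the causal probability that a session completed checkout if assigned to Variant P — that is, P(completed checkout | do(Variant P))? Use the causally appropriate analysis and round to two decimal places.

0.20

Device type lies on the pathway variant → device type → outcome, so adjusting for it blocks the indirect effect. For the total causal effect of variant, use the unadjusted pooled rates.
So P(outcome | do(Variant P)) is just the pooled rate for Variant P: 204/1000 = 0.204.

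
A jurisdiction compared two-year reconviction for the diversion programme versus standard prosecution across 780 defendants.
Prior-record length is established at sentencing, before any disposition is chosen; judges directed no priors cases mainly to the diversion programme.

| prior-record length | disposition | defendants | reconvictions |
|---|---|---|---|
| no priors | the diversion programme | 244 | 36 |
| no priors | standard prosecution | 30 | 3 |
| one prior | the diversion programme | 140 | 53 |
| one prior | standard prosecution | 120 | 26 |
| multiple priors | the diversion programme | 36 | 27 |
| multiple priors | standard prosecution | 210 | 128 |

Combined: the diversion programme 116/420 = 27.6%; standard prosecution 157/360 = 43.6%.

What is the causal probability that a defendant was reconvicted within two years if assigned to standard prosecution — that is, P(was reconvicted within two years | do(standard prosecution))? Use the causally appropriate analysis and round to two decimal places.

Prior-record length differs across dispositions for reasons unrelated to any effect of the disposition itself, and it separately predicts the outcome — a classic confounder. We must compare within prior-record length levels.
Standardising standard prosecution to the population prior-record length mix: 0.351·3/30 + 0.333·26/120 + 0.315·128/210 = 0.300.

0.30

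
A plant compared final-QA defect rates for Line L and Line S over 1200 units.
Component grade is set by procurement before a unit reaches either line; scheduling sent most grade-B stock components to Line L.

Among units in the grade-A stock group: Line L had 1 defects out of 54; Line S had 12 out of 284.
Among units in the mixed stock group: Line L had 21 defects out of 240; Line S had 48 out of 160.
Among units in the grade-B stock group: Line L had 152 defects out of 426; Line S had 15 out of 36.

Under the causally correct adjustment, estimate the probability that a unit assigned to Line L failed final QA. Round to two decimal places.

Component grade satisfies the back-door criterion: it is not a descendant of the line, and it blocks the spurious path from line to outcome. Adjusting for it (i.e., using the within-component grade rates) gives the causal effect.
Standardising Line L to the population component grade mix: 0.282·1/54 + 0.333·21/240 + 0.385·152/426 = 0.172.

0.17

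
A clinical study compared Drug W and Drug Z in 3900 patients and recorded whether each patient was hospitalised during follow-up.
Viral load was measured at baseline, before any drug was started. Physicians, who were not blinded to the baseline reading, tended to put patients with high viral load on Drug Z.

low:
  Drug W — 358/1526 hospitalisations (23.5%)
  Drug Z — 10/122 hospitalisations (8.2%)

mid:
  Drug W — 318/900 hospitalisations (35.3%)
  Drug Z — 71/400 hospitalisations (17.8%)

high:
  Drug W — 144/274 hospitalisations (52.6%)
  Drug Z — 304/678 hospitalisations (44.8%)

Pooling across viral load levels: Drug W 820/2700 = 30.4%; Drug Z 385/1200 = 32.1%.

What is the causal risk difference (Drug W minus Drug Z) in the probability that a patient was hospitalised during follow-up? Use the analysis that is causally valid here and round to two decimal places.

+0.14

Viral load satisfies the back-door criterion: it is not a descendant of the drug, and it blocks the spurious path from drug to outcome. Adjusting for it (i.e., using the within-viral load rates) gives the causal effect.
Adjusting over the population distribution of viral load: 0.423·(0.235−0.082) + 0.333·(0.353−0.177) + 0.244·(0.526−0.448) = +0.142.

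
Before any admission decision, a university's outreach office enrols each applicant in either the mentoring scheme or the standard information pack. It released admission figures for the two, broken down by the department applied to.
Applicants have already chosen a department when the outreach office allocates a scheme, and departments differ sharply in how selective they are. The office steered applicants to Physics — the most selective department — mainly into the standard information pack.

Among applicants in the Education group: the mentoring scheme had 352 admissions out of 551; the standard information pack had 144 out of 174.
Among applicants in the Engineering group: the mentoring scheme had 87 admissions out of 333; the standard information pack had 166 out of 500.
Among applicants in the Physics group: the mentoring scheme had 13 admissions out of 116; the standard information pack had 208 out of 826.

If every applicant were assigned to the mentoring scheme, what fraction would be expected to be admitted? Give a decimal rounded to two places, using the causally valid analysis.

0.31

Within every department level the standard information pack has the higher rate, yet pooled the mentoring scheme does — Simpson's reversal.
Here department is a common cause — it drives both which outreach scheme a case falls under and the outcome. The crude comparison mixes populations; the stratum-specific rates are the causally relevant ones.
Standardising the mentoring scheme to the population department mix: 0.290·352/551 + 0.333·87/333 + 0.377·13/116 = 0.315.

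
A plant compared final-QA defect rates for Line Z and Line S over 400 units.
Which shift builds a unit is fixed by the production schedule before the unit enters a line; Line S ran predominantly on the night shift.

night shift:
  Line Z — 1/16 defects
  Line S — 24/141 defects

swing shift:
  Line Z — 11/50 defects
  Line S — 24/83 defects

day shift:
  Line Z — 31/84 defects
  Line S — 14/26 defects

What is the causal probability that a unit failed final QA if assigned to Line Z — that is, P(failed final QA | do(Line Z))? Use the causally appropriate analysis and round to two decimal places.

0.20

Here shift is a common cause — it drives both which line a case falls under and the outcome. The crude comparison mixes populations; the stratum-specific rates are the causally relevant ones.
Standardising Line Z to the population shift mix: 0.393·1/16 + 0.333·11/50 + 0.275·31/84 = 0.199.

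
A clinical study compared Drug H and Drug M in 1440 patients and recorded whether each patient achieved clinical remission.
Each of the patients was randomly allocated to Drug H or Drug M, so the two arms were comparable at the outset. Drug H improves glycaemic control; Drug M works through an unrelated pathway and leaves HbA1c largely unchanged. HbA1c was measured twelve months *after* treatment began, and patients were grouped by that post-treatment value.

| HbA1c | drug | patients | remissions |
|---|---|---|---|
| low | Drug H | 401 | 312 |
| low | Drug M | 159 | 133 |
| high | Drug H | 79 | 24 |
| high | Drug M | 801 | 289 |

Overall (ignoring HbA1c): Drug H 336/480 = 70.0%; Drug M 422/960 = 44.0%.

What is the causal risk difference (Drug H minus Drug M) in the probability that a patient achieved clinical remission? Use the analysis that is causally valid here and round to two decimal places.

+0.26

The stratified and pooled comparisons disagree (Drug M wins within each HbA1c; Drug H wins overall), so the answer turns on the causal role of HbA1c.
HbA1c here is a post-treatment variable shaped by the drug; conditioning on it would introduce bias rather than remove it. The overall comparison is the causal one.
The causal difference is the pooled difference: 0.700 − 0.440 = +0.260.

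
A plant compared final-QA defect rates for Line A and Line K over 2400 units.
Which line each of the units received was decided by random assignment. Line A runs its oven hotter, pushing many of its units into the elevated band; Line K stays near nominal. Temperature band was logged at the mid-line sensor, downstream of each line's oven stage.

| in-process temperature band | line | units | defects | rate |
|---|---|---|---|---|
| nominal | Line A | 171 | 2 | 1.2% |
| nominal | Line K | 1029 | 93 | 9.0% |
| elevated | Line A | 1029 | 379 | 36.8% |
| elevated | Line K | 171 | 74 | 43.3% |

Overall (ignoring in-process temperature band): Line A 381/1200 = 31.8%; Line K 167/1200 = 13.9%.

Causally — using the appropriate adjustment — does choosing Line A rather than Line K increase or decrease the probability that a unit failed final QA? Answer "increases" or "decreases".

In-process temperature band is recorded after the line and is itself shifted by it — it sits on the causal path from line to outcome. Conditioning on a mediator would strip out part of the effect we want; the pooled comparison gives the total causal effect.
Pooled: Line A 31.8% vs Line K 13.9%; Line K is lower overall.

increases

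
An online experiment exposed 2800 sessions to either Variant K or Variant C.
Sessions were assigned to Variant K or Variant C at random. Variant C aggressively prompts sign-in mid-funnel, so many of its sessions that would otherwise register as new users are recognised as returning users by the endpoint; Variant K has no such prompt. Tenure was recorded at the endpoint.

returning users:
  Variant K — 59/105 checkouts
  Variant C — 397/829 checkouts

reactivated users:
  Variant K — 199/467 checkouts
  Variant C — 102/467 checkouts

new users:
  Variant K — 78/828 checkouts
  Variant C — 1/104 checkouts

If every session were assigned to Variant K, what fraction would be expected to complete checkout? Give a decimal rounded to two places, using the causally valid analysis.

0.24

Variant K is higher inside every user tenure stratum but Variant C is higher in aggregate. Whether to stratify depends on how user tenure relates to the variant.
User tenure lies on the pathway variant → user tenure → outcome, so adjusting for it blocks the indirect effect. For the total causal effect of variant, use the unadjusted pooled rates.
So P(outcome | do(Variant K)) is just the pooled rate for Variant K: 336/1400 = 0.240.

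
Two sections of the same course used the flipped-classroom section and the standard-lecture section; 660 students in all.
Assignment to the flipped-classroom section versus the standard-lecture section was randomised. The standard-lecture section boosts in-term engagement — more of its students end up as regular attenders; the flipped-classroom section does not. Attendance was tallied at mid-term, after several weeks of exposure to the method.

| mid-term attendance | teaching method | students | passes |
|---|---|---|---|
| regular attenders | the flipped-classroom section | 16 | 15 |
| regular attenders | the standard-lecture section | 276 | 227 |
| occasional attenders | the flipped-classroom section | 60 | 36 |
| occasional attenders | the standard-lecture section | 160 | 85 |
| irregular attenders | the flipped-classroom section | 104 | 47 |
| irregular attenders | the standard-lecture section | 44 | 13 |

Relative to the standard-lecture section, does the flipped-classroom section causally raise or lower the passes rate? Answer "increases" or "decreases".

decreases

Mid-term attendance is recorded after the teaching method and is itself shifted by it — it sits on the causal path from teaching method to outcome. Conditioning on a mediator would strip out part of the effect we want; the pooled comparison gives the total causal effect.
Pooled: the flipped-classroom section 54.4% vs the standard-lecture section 67.7%; the standard-lecture section is higher overall.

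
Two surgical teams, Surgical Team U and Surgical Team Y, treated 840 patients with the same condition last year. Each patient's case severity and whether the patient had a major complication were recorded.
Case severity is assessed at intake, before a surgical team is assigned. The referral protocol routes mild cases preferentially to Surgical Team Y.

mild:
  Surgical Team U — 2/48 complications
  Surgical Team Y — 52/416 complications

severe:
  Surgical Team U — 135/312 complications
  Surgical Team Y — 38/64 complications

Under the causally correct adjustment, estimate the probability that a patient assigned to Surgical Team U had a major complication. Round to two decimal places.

The stratified and pooled comparisons disagree (Surgical Team U wins within each case severity; Surgical Team Y wins overall), so the answer turns on the causal role of case severity.
The imbalance in case severity arose from how patients were allocated, not from anything the surgical team did; and case severity independently affects the outcome. The pooled gap is confounded — condition on case severity.
Standardising Surgical Team U to the population case severity mix: 0.552·2/48 + 0.448·135/312 = 0.217.

0.22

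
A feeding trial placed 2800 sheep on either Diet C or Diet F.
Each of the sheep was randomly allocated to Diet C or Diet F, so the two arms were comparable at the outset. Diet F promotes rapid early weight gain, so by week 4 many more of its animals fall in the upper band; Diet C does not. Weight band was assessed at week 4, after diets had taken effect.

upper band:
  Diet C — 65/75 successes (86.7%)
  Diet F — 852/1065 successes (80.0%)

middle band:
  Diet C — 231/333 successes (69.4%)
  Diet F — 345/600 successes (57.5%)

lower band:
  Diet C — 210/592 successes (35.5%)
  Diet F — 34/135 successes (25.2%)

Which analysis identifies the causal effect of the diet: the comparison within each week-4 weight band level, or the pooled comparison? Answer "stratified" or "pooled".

Within every week-4 weight band level Diet C has the higher rate, yet pooled Diet F does — Simpson's reversal.
Week-4 weight band lies on the pathway diet → week-4 weight band → outcome, so adjusting for it blocks the indirect effect. For the total causal effect of diet, use the unadjusted pooled rates.
Pooled: Diet C 50.6% vs Diet F 68.4%; Diet F is higher overall.

pooled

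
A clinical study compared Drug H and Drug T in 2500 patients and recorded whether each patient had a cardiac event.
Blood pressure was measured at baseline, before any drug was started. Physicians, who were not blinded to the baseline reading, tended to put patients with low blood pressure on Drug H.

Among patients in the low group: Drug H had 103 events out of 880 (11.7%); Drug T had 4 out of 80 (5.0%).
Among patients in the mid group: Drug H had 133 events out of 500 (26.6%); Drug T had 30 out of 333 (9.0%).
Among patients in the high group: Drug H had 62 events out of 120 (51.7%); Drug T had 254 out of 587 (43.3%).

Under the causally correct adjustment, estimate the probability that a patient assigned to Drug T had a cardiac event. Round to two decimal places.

0.17

The stratified and pooled comparisons disagree (Drug T wins within each blood pressure; Drug H wins overall), so the answer turns on the causal role of blood pressure.
Since blood pressure is a pre-existing factor (not a product of the drug) and it affects the outcome on its own, it is a confounder. The stratified rates, not the pooled rate, identify the causal effect.
Standardising Drug T to the population blood pressure mix: 0.384·4/80 + 0.333·30/333 + 0.283·254/587 = 0.172.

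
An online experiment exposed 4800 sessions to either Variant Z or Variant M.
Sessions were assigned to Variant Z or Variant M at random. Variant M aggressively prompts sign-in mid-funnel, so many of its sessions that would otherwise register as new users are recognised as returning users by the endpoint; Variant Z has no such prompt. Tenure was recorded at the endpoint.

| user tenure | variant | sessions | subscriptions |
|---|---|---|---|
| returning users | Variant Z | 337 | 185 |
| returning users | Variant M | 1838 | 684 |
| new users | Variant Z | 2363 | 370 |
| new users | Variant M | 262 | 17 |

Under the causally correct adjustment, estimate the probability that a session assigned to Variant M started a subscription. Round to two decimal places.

0.33

The user tenure-specific comparison favours Variant Z throughout, but the pooled figures favour Variant M. The question is whether to condition on user tenure.
User tenure lies on the pathway variant → user tenure → outcome, so adjusting for it blocks the indirect effect. For the total causal effect of variant, use the unadjusted pooled rates.
So P(outcome | do(Variant M)) is just the pooled rate for Variant M: 701/2100 = 0.334.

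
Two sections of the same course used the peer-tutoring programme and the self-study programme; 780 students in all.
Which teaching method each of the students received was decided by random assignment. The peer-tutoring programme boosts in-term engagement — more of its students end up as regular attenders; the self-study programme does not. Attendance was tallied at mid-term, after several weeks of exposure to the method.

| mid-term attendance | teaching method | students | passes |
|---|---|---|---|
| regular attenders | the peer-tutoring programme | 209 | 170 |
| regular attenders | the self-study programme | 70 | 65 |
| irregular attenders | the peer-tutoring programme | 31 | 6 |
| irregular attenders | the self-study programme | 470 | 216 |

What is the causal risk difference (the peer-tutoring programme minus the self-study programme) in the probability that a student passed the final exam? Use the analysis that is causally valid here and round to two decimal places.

The distribution of mid-term attendance is itself part of what the teaching method does — it is an intermediate outcome. Holding it fixed would remove that part of the effect; the total effect is the pooled difference.
The causal difference is the pooled difference: 0.733 − 0.520 = +0.213.

+0.21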